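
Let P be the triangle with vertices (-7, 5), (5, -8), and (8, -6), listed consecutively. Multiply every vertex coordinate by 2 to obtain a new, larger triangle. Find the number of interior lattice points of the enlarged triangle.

124

The shoelace formula gives twice the area as |[(-7)·(-8) − 5·5] + [5·(-6) − 8·(-8)] + [8·5 − (-7)·(-6)]| = 63, so the area is 31.5.
Along each edge there are gcd(|Δx|,|Δy|)+1 lattice points, so counting each shared vertex once the boundary has gcd(12,13) + gcd(3,2) + gcd(15,11) = 1+1+1 = 3.
Scaling by 2 multiplies the area by 2² = 4 (so the new area is 126) and multiplies the boundary lattice-point count by 2, giving 6.
By Pick's theorem, the interior count of the dilated polygon is 126 − 6/2 + 1 = 124.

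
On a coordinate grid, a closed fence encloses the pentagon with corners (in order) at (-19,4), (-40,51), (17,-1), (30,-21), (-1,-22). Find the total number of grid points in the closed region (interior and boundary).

By the shoelace formula, twice the signed area is |[(-19)·51 − (-40)·4] + [(-40)·(-1) − 17·51] + [17·(-21) − 30·(-1)] + [30·(-22) − (-1)·(-21)] + [(-1)·4 − (-19)·(-22)]| = 3066, so the area is 1533.
The number of boundary lattice points is Σ gcd(|Δx|,|Δy|) = gcd(21,47) + gcd(57,52) + gcd(13,20) + gcd(31,1) + gcd(18,26) = 1+1+1+1+2 = 6.
Pick's theorem gives I = A − B/2 + 1 = 1533 − 6/2 + 1 = 1531, so the closed region contains I + B = 1531 + 6 = 1537 lattice points.

1537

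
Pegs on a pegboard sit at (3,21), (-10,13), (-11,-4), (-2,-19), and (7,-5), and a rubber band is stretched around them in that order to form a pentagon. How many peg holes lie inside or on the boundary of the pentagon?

474

The shoelace formula gives twice the area as |(3·13 − (-10)·21) + ((-10)·(-4) − (-11)·13) + ((-11)·(-19) − (-2)·(-4)) + ((-2)·(-5) − 7·(-19)) + (7·21 − 3·(-5))| = 938, so the area is 469.
Along each edge there are gcd(|Δx|,|Δy|)+1 lattice points, so counting each shared vertex once the boundary has gcd(13,8) + gcd(1,17) + gcd(9,15) + gcd(9,14) + gcd(4,26) = 1+1+3+1+2 = 8.
Pick's theorem gives I = A − B/2 + 1 = 469 − 8/2 + 1 = 466, so the closed region contains I + B = 466 + 8 = 474 lattice points.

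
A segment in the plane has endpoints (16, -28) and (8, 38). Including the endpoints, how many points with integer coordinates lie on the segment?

3

The number of lattice points on a segment between lattice points is gcd(|Δx|,|Δy|) + 1 = gcd(8,66) + 1 = 2 + 1 = 3.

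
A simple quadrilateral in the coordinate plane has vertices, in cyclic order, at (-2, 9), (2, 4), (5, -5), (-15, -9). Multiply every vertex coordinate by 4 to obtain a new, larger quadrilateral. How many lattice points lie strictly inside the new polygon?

Using the shoelace formula, 2A = |[(-2)·4 − 2·9] + [2·(-5) − 5·4] + [5·(-9) − (-15)·(-5)] + [(-15)·9 − (-2)·(-9)]| = 329, so the area is 329/2.
Along each edge there are gcd(|Δx|,|Δy|)+1 lattice points, so counting each shared vertex once the boundary has gcd(4,5) + gcd(3,9) + gcd(20,4) + gcd(13,18) = 1+3+4+1 = 9.
Scaling by 4 multiplies the area by 4² = 16 (so the new area is 2632) and multiplies the boundary lattice-point count by 4, giving 36.
By Pick's theorem, the interior count of the dilated polygon is 2632 − 36/2 + 1 = 2615.

2615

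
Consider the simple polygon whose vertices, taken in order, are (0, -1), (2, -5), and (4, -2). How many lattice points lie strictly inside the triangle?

By the shoelace formula, twice the signed area is |(0·(-5) − 2·(-1)) + (2·(-2) − 4·(-5)) + (4·(-1) − 0·(-2))| = 14, so the area is 7.
The number of boundary lattice points is Σ gcd(|Δx|,|Δy|) = gcd(2,4) + gcd(2,3) + gcd(4,1) = 2+1+1 = 4.
Pick's theorem gives I = A − B/2 + 1 = 7 − 4/2 + 1 = 6.

6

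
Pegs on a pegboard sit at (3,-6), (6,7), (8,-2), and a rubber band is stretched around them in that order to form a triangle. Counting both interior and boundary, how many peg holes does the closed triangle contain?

29

Using the shoelace formula, 2A = |[3·7 − 6·(-6)] + [6·(-2) − 8·7] + [8·(-6) − 3·(-2)]| = 53, so the area is 53/2.
The number of boundary lattice points is Σ gcd(|Δx|,|Δy|) = gcd(3,13) + gcd(2,9) + gcd(5,4) = 1+1+1 = 3.
Pick's theorem gives I = A − B/2 + 1 = 53/2 − 3/2 + 1 = 26, so the closed region contains I + B = 26 + 3 = 29 lattice points.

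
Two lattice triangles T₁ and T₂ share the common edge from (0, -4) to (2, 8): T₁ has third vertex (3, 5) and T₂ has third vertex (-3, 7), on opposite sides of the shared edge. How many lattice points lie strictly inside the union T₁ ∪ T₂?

36

The union is the simple quadrilateral with vertices (0, -4), (3, 5), (2, 8), (-3, 7) in order.
The shoelace formula gives twice the area as |[0·5 − 3·(-4)] + [3·8 − 2·5] + [2·7 − (-3)·8] + [(-3)·(-4) − 0·7]| = 76, so the area is 38.
The number of boundary lattice points is Σ gcd(|Δx|,|Δy|) = gcd(3,9) + gcd(1,3) + gcd(5,1) + gcd(3,11) = 3+1+1+1 = 6.
By Pick's theorem I = A − B/2 + 1 = 38 − 6/2 + 1 = 36.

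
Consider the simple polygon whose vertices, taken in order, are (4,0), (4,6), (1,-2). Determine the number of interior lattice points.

Using the shoelace formula, 2A = |(4·6 − 4·0) + (4·(-2) − 1·6) + (1·0 − 4·(-2))| = 18, so the area is 9.
Along each edge there are gcd(|Δx|,|Δy|)+1 lattice points, so counting each shared vertex once the boundary has gcd(0,6) + gcd(3,8) + gcd(3,2) = 6+1+1 = 8.
By Pick's theorem A = I + B/2 − 1, so I = 9 − 8/2 + 1 = 6.

6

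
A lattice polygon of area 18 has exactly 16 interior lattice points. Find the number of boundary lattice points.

6

Pick's theorem gives A = I + B/2 − 1, so B = 2(A − I + 1) = 2(18 − 16 + 1) = 6.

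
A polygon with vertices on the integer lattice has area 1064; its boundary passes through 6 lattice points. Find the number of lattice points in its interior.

1062

Pick's theorem A = I + B/2 − 1 rearranges to I = A − B/2 + 1 = 1064 − 6/2 + 1 = 1062.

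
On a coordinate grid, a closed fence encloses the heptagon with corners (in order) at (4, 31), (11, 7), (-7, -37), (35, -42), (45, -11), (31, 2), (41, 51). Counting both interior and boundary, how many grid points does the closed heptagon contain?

2715

Using the shoelace formula, 2A = |[4·7 − 11·31] + [11·(-37) − (-7)·7] + [(-7)·(-42) − 35·(-37)] + [35·(-11) − 45·(-42)] + [45·2 − 31·(-11)] + [31·51 − 41·2] + [41·31 − 4·51]| = 5420, so the area is 2710.
Along each edge there are gcd(|Δx|,|Δy|)+1 lattice points, so counting each shared vertex once the boundary has gcd(7,24) + gcd(18,44) + gcd(42,5) + gcd(10,31) + gcd(14,13) + gcd(10,49) + gcd(37,20) = 1+2+1+1+1+1+1 = 8.
Pick's theorem gives I = A − B/2 + 1 = 2710 − 8/2 + 1 = 2707, so the closed region contains I + B = 2707 + 8 = 2715 lattice points.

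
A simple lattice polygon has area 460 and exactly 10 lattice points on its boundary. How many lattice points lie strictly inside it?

456

Pick's theorem A = I + B/2 − 1 rearranges to I = A − B/2 + 1 = 460 − 10/2 + 1 = 456.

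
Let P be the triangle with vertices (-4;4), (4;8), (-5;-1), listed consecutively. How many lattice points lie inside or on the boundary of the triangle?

The shoelace formula gives twice the area as |((-4)·8 − 4·4) + (4·(-1) − (-5)·8) + ((-5)·4 − (-4)·(-1))| = 36, so the area is 18.
Summing gcd(|Δx|,|Δy|) over the edges gives the boundary count: gcd(8,4) + gcd(9,9) + gcd(1,5) = 4+9+1 = 14.
Pick's theorem gives I = A − B/2 + 1 = 18 − 14/2 + 1 = 12, so the closed region contains I + B = 12 + 14 = 26 lattice points.

26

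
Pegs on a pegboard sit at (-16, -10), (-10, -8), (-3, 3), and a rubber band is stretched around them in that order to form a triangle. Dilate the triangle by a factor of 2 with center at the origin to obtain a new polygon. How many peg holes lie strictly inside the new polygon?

Using the shoelace formula, 2A = |[(-16)·(-8) − (-10)·(-10)] + [(-10)·3 − (-3)·(-8)] + [(-3)·(-10) − (-16)·3]| = 52, so the area is 26.
Summing gcd(|Δx|,|Δy|) over the edges gives the boundary count: gcd(6,2) + gcd(7,11) + gcd(13,13) = 2+1+13 = 16.
Scaling by 2 multiplies the area by 2² = 4 (so the new area is 104) and multiplies the boundary lattice-point count by 2, giving 32.
By Pick's theorem, the interior count of the dilated polygon is 104 − 32/2 + 1 = 89.

89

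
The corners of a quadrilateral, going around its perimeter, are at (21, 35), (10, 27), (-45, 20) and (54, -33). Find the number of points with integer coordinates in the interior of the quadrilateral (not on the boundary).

2309

The shoelace formula gives twice the area as |(21·27 − 10·35) + (10·20 − (-45)·27) + ((-45)·(-33) − 54·20) + (54·35 − 21·(-33))| = 4620, so the area is 2310.
The number of boundary lattice points is Σ gcd(|Δx|,|Δy|) = gcd(11,8) + gcd(55,7) + gcd(99,53) + gcd(33,68) = 1+1+1+1 = 4.
Pick's theorem gives I = A − B/2 + 1 = 2310 − 4/2 + 1 = 2309.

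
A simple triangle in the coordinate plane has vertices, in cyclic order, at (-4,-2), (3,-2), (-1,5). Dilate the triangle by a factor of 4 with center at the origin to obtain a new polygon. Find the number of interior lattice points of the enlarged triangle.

375

By the shoelace formula, twice the signed area is |[(-4)·(-2) − 3·(-2)] + [3·5 − (-1)·(-2)] + [(-1)·(-2) − (-4)·5]| = 49, so the area is 49/2.
The number of boundary lattice points is Σ gcd(|Δx|,|Δy|) = gcd(7,0) + gcd(4,7) + gcd(3,7) = 7+1+1 = 9.
Scaling by 4 multiplies the area by 4² = 16 (so the new area is 392) and multiplies the boundary lattice-point count by 4, giving 36.
By Pick's theorem, the interior count of the dilated polygon is 392 − 36/2 + 1 = 375.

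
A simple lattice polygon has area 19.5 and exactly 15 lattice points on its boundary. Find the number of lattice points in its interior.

Pick's theorem A = I + B/2 − 1 rearranges to I = A − B/2 + 1 = 19.5 − 15/2 + 1 = 13.

13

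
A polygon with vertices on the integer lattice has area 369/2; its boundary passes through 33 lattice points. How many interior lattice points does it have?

From Pick's theorem, I = A − B/2 + 1 = 369/2 − 33/2 + 1 = 169.

169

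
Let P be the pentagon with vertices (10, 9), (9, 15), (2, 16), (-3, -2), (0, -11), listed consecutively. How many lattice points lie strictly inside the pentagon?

By the shoelace formula, twice the signed area is |(10·15 − 9·9) + (9·16 − 2·15) + (2·(-2) − (-3)·16) + ((-3)·(-11) − 0·(-2)) + (0·9 − 10·(-11))| = 370, so the area is 185.
Summing gcd(|Δx|,|Δy|) over the edges gives the boundary count: gcd(1,6) + gcd(7,1) + gcd(5,18) + gcd(3,9) + gcd(10,20) = 1+1+1+3+10 = 16.
By Pick's theorem A = I + B/2 − 1, so I = 185 − 16/2 + 1 = 178.

178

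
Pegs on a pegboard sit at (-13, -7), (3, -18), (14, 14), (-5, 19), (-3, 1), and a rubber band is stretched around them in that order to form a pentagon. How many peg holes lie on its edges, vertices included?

Along each edge there are gcd(|Δx|,|Δy|)+1 lattice points, so counting each shared vertex once the boundary has gcd(16,11) + gcd(11,32) + gcd(19,5) + gcd(2,18) + gcd(10,8) = 1+1+1+2+2 = 7.

7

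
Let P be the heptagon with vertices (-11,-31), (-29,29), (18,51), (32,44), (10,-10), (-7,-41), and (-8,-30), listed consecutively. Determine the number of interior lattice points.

2741

The shoelace formula gives twice the area as |[(-11)·29 − (-29)·(-31)] + [(-29)·51 − 18·29] + [18·44 − 32·51] + [32·(-10) − 10·44] + [10·(-41) − (-7)·(-10)] + [(-7)·(-30) − (-8)·(-41)] + [(-8)·(-31) − (-11)·(-30)]| = 5499, so the area is 2749.5.
Summing gcd(|Δx|,|Δy|) over the edges gives the boundary count: gcd(18,60) + gcd(47,22) + gcd(14,7) + gcd(22,54) + gcd(17,31) + gcd(1,11) + gcd(3,1) = 6+1+7+2+1+1+1 = 19.
Pick's theorem gives I = A − B/2 + 1 = 2749.5 − 19/2 + 1 = 2741.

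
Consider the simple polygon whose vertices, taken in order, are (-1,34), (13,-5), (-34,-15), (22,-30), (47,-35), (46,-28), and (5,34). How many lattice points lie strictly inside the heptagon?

Using the shoelace formula, 2A = |[(-1)·(-5) − 13·34] + [13·(-15) − (-34)·(-5)] + [(-34)·(-30) − 22·(-15)] + [22·(-35) − 47·(-30)] + [47·(-28) − 46·(-35)] + [46·34 − 5·(-28)] + [5·34 − (-1)·34]| = 3390, so the area is 1695.
The number of boundary lattice points is Σ gcd(|Δx|,|Δy|) = gcd(14,39) + gcd(47,10) + gcd(56,15) + gcd(25,5) + gcd(1,7) + gcd(41,62) + gcd(6,0) = 1+1+1+5+1+1+6 = 16.
By Pick's theorem A = I + B/2 − 1, so I = 1695 − 16/2 + 1 = 1688.

1688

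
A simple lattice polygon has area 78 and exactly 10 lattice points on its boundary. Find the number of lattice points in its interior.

74

Pick's theorem A = I + B/2 − 1 rearranges to I = A − B/2 + 1 = 78 − 10/2 + 1 = 74.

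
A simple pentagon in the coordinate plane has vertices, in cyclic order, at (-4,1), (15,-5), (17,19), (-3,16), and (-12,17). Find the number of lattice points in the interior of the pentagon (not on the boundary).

By the shoelace formula, twice the signed area is |((-4)·(-5) − 15·1) + (15·19 − 17·(-5)) + (17·16 − (-3)·19) + ((-3)·17 − (-12)·16) + ((-12)·1 − (-4)·17)| = 901, so the area is 450.5.
The number of boundary lattice points is Σ gcd(|Δx|,|Δy|) = gcd(19,6) + gcd(2,24) + gcd(20,3) + gcd(9,1) + gcd(8,16) = 1+2+1+1+8 = 13.
Pick's theorem gives I = A − B/2 + 1 = 450.5 − 13/2 + 1 = 445.

445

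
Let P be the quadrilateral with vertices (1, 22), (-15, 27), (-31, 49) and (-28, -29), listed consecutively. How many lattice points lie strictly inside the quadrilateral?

1069

The shoelace formula gives twice the area as |(1·27 − (-15)·22) + ((-15)·49 − (-31)·27) + ((-31)·(-29) − (-28)·49) + ((-28)·22 − 1·(-29))| = 2143, so the area is 2143/2.
Summing gcd(|Δx|,|Δy|) over the edges gives the boundary count: gcd(16,5) + gcd(16,22) + gcd(3,78) + gcd(29,51) = 1+2+3+1 = 7.
By Pick's theorem A = I + B/2 − 1, so I = 2143/2 − 7/2 + 1 = 1069.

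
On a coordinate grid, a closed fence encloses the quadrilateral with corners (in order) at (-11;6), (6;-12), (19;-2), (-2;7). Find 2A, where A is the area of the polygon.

Using the shoelace formula, 2A = |[(-11)·(-12) − 6·6] + [6·(-2) − 19·(-12)] + [19·7 − (-2)·(-2)] + [(-2)·6 − (-11)·7]| = 506, so the area is 253.

506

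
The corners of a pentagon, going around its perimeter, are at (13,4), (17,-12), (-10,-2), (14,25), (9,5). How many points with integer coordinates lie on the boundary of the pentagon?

14

The number of boundary lattice points is Σ gcd(|Δx|,|Δy|) = gcd(4,16) + gcd(27,10) + gcd(24,27) + gcd(5,20) + gcd(4,1) = 4+1+3+5+1 = 14.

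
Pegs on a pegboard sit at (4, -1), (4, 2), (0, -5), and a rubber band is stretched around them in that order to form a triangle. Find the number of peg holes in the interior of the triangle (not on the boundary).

3

By the shoelace formula, twice the signed area is |(4·2 − 4·(-1)) + (4·(-5) − 0·2) + (0·(-1) − 4·(-5))| = 12, so the area is 6.
Summing gcd(|Δx|,|Δy|) over the edges gives the boundary count: gcd(0,3) + gcd(4,7) + gcd(4,4) = 3+1+4 = 8.
Pick's theorem gives I = A − B/2 + 1 = 6 − 8/2 + 1 = 3.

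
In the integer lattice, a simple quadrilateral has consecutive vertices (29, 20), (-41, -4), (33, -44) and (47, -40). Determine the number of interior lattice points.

2739

The shoelace formula gives twice the area as |[29·(-4) − (-41)·20] + [(-41)·(-44) − 33·(-4)] + [33·(-40) − 47·(-44)] + [47·20 − 29·(-40)]| = 5488, so the area is 2744.
Summing gcd(|Δx|,|Δy|) over the edges gives the boundary count: gcd(70,24) + gcd(74,40) + gcd(14,4) + gcd(18,60) = 2+2+2+6 = 12.
Pick's theorem gives I = A − B/2 + 1 = 2744 − 12/2 + 1 = 2739.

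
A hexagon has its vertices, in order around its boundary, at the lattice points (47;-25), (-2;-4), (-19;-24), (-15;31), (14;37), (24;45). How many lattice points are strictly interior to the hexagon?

2583

Using the shoelace formula, 2A = |[47·(-4) − (-2)·(-25)] + [(-2)·(-24) − (-19)·(-4)] + [(-19)·31 − (-15)·(-24)] + [(-15)·37 − 14·31] + [14·45 − 24·37] + [24·(-25) − 47·45]| = 5177, so the area is 5177/2.
Along each edge there are gcd(|Δx|,|Δy|)+1 lattice points, so counting each shared vertex once the boundary has gcd(49,21) + gcd(17,20) + gcd(4,55) + gcd(29,6) + gcd(10,8) + gcd(23,70) = 7+1+1+1+2+1 = 13.
By Pick's theorem A = I + B/2 − 1, so I = 5177/2 − 13/2 + 1 = 2583.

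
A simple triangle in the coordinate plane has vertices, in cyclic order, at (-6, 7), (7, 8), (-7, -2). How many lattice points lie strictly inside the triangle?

Using the shoelace formula, 2A = |[(-6)·8 − 7·7] + [7·(-2) − (-7)·8] + [(-7)·7 − (-6)·(-2)]| = 116, so the area is 58.
The number of boundary lattice points is Σ gcd(|Δx|,|Δy|) = gcd(13,1) + gcd(14,10) + gcd(1,9) = 1+2+1 = 4.
Pick's theorem gives I = A − B/2 + 1 = 58 − 4/2 + 1 = 57.

57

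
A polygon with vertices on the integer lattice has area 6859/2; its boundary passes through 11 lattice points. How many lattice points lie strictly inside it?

3425

From Pick's theorem, I = A − B/2 + 1 = 6859/2 − 11/2 + 1 = 3425.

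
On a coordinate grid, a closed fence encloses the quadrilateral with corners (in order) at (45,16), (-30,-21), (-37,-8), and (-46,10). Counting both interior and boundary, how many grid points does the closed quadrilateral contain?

Using the shoelace formula, 2A = |(45·(-21) − (-30)·16) + ((-30)·(-8) − (-37)·(-21)) + ((-37)·10 − (-46)·(-8)) + ((-46)·16 − 45·10)| = 2926, so the area is 1463.
The number of boundary lattice points is Σ gcd(|Δx|,|Δy|) = gcd(75,37) + gcd(7,13) + gcd(9,18) + gcd(91,6) = 1+1+9+1 = 12.
Pick's theorem gives I = A − B/2 + 1 = 1463 − 12/2 + 1 = 1458, so the closed region contains I + B = 1458 + 12 = 1470 lattice points.

1470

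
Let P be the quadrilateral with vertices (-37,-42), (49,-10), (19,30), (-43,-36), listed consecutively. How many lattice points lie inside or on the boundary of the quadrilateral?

2595

The shoelace formula gives twice the area as |((-37)·(-10) − 49·(-42)) + (49·30 − 19·(-10)) + (19·(-36) − (-43)·30) + ((-43)·(-42) − (-37)·(-36))| = 5168, so the area is 2584.
Summing gcd(|Δx|,|Δy|) over the edges gives the boundary count: gcd(86,32) + gcd(30,40) + gcd(62,66) + gcd(6,6) = 2+10+2+6 = 20.
Pick's theorem gives I = A − B/2 + 1 = 2584 − 20/2 + 1 = 2575, so the closed region contains I + B = 2575 + 20 = 2595 lattice points.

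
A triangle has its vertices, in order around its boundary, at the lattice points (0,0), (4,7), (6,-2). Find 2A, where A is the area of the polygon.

Using the shoelace formula, 2A = |(0·7 − 4·0) + (4·(-2) − 6·7) + (6·0 − 0·(-2))| = 50, so the area is 25.

50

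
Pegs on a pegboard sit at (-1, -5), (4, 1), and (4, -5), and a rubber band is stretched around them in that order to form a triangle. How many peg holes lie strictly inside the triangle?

By the shoelace formula, twice the signed area is |[(-1)·1 − 4·(-5)] + [4·(-5) − 4·1] + [4·(-5) − (-1)·(-5)]| = 30, so the area is 15.
The number of boundary lattice points is Σ gcd(|Δx|,|Δy|) = gcd(5,6) + gcd(0,6) + gcd(5,0) = 1+6+5 = 12.
Pick's theorem gives I = A − B/2 + 1 = 15 − 12/2 + 1 = 10.

10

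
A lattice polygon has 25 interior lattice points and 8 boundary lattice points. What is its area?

Pick's theorem states A = I + B/2 − 1, so A = 25 + 8/2 − 1 = 28.

28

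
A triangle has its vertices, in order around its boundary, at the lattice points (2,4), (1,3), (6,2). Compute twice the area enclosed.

The shoelace formula gives twice the area as |[2·3 − 1·4] + [1·2 − 6·3] + [6·4 − 2·2]| = 6, so the area is 3.

6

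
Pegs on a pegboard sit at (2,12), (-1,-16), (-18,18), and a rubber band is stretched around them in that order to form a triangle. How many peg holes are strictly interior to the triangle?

280

By the shoelace formula, twice the signed area is |(2·(-16) − (-1)·12) + ((-1)·18 − (-18)·(-16)) + ((-18)·12 − 2·18)| = 578, so the area is 289.
The number of boundary lattice points is Σ gcd(|Δx|,|Δy|) = gcd(3,28) + gcd(17,34) + gcd(20,6) = 1+17+2 = 20.
Pick's theorem gives I = A − B/2 + 1 = 289 − 20/2 + 1 = 280.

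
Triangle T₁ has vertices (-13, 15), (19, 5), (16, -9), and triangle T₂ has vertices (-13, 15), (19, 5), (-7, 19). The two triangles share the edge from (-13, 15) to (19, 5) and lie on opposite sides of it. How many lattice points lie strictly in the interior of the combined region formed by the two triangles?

The union is the simple quadrilateral with vertices (-13, 15), (16, -9), (19, 5), (-7, 19) in order.
Using the shoelace formula, 2A = |((-13)·(-9) − 16·15) + (16·5 − 19·(-9)) + (19·19 − (-7)·5) + ((-7)·15 − (-13)·19)| = 666, so the area is 333.
Summing gcd(|Δx|,|Δy|) over the edges gives the boundary count: gcd(29,24) + gcd(3,14) + gcd(26,14) + gcd(6,4) = 1+1+2+2 = 6.
By Pick's theorem I = A − B/2 + 1 = 333 − 6/2 + 1 = 331.

331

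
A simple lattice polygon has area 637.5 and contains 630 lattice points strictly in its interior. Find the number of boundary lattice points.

17

Pick's theorem gives A = I + B/2 − 1, so B = 2(A − I + 1) = 2(637.5 − 630 + 1) = 17.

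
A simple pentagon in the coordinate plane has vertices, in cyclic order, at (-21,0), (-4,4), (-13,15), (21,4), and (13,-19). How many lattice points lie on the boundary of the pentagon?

5

Along each edge there are gcd(|Δx|,|Δy|)+1 lattice points, so counting each shared vertex once the boundary has gcd(17,4) + gcd(9,11) + gcd(34,11) + gcd(8,23) + gcd(34,19) = 1+1+1+1+1 = 5.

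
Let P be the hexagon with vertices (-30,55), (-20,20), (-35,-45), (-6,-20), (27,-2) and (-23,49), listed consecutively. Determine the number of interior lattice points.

By the shoelace formula, twice the signed area is |[(-30)·20 − (-20)·55] + [(-20)·(-45) − (-35)·20] + [(-35)·(-20) − (-6)·(-45)] + [(-6)·(-2) − 27·(-20)] + [27·49 − (-23)·(-2)] + [(-23)·55 − (-30)·49]| = 4564, so the area is 2282.
Along each edge there are gcd(|Δx|,|Δy|)+1 lattice points, so counting each shared vertex once the boundary has gcd(10,35) + gcd(15,65) + gcd(29,25) + gcd(33,18) + gcd(50,51) + gcd(7,6) = 5+5+1+3+1+1 = 16.
Pick's theorem gives I = A − B/2 + 1 = 2282 − 16/2 + 1 = 2275.

2275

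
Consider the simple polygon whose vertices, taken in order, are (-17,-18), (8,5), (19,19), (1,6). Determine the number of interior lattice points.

144

By the shoelace formula, twice the signed area is |[(-17)·5 − 8·(-18)] + [8·19 − 19·5] + [19·6 − 1·19] + [1·(-18) − (-17)·6]| = 295, so the area is 147.5.
The number of boundary lattice points is Σ gcd(|Δx|,|Δy|) = gcd(25,23) + gcd(11,14) + gcd(18,13) + gcd(18,24) = 1+1+1+6 = 9.
Pick's theorem gives I = A − B/2 + 1 = 147.5 − 9/2 + 1 = 144.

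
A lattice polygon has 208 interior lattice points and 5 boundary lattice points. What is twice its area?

419

By Pick's theorem, A = I + B/2 − 1 = 208 + 5/2 − 1 = 419/2.
Hence 2A = 419.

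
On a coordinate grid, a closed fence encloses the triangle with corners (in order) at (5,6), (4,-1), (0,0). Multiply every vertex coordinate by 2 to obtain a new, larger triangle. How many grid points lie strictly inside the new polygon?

Using the shoelace formula, 2A = |[5·(-1) − 4·6] + [4·0 − 0·(-1)] + [0·6 − 5·0]| = 29, so the area is 14.5.
Along each edge there are gcd(|Δx|,|Δy|)+1 lattice points, so counting each shared vertex once the boundary has gcd(1,7) + gcd(4,1) + gcd(5,6) = 1+1+1 = 3.
Scaling by 2 multiplies the area by 2² = 4 (so the new area is 58) and multiplies the boundary lattice-point count by 2, giving 6.
By Pick's theorem, the interior count of the dilated polygon is 58 − 6/2 + 1 = 56.

56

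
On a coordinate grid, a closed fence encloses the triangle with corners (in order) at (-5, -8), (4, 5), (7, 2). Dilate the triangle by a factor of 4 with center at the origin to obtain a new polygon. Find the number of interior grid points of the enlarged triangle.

By the shoelace formula, twice the signed area is |[(-5)·5 − 4·(-8)] + [4·2 − 7·5] + [7·(-8) − (-5)·2]| = 66, so the area is 33.
The number of boundary lattice points is Σ gcd(|Δx|,|Δy|) = gcd(9,13) + gcd(3,3) + gcd(12,10) = 1+3+2 = 6.
Scaling by 4 multiplies the area by 4² = 16 (so the new area is 528) and multiplies the boundary lattice-point count by 4, giving 24.
By Pick's theorem, the interior count of the dilated polygon is 528 − 24/2 + 1 = 517.

517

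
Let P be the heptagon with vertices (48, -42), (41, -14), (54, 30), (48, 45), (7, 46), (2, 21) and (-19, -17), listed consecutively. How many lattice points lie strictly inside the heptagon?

3968

Using the shoelace formula, 2A = |[48·(-14) − 41·(-42)] + [41·30 − 54·(-14)] + [54·45 − 48·30] + [48·46 − 7·45] + [7·21 − 2·46] + [2·(-17) − (-19)·21] + [(-19)·(-42) − 48·(-17)]| = 7953, so the area is 7953/2.
Summing gcd(|Δx|,|Δy|) over the edges gives the boundary count: gcd(7,28) + gcd(13,44) + gcd(6,15) + gcd(41,1) + gcd(5,25) + gcd(21,38) + gcd(67,25) = 7+1+3+1+5+1+1 = 19.
Pick's theorem gives I = A − B/2 + 1 = 7953/2 − 19/2 + 1 = 3968.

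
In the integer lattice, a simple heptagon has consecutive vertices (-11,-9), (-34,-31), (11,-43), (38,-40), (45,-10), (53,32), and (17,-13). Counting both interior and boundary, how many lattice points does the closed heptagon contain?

Using the shoelace formula, 2A = |[(-11)·(-31) − (-34)·(-9)] + [(-34)·(-43) − 11·(-31)] + [11·(-40) − 38·(-43)] + [38·(-10) − 45·(-40)] + [45·32 − 53·(-10)] + [53·(-13) − 17·32] + [17·(-9) − (-11)·(-13)]| = 4893, so the area is 2446.5.
Summing gcd(|Δx|,|Δy|) over the edges gives the boundary count: gcd(23,22) + gcd(45,12) + gcd(27,3) + gcd(7,30) + gcd(8,42) + gcd(36,45) + gcd(28,4) = 1+3+3+1+2+9+4 = 23.
Pick's theorem gives I = A − B/2 + 1 = 2446.5 − 23/2 + 1 = 2436, so the closed region contains I + B = 2436 + 23 = 2459 lattice points.

2459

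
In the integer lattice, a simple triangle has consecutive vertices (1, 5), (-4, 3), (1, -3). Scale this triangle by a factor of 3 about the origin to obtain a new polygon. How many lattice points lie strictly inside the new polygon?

The shoelace formula gives twice the area as |[1·3 − (-4)·5] + [(-4)·(-3) − 1·3] + [1·5 − 1·(-3)]| = 40, so the area is 20.
Along each edge there are gcd(|Δx|,|Δy|)+1 lattice points, so counting each shared vertex once the boundary has gcd(5,2) + gcd(5,6) + gcd(0,8) = 1+1+8 = 10.
Scaling by 3 multiplies the area by 3² = 9 (so the new area is 180) and multiplies the boundary lattice-point count by 3, giving 30.
By Pick's theorem, the interior count of the dilated polygon is 180 − 30/2 + 1 = 166.

166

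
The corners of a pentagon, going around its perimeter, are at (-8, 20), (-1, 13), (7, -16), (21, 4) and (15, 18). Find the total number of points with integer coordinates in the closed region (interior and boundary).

491

By the shoelace formula, twice the signed area is |((-8)·13 − (-1)·20) + ((-1)·(-16) − 7·13) + (7·4 − 21·(-16)) + (21·18 − 15·4) + (15·20 − (-8)·18)| = 967, so the area is 967/2.
Along each edge there are gcd(|Δx|,|Δy|)+1 lattice points, so counting each shared vertex once the boundary has gcd(7,7) + gcd(8,29) + gcd(14,20) + gcd(6,14) + gcd(23,2) = 7+1+2+2+1 = 13.
Pick's theorem gives I = A − B/2 + 1 = 967/2 − 13/2 + 1 = 478, so the closed region contains I + B = 478 + 13 = 491 lattice points.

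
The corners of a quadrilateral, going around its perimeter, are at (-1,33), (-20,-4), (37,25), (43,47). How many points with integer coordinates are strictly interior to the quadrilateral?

1219

By the shoelace formula, twice the signed area is |[(-1)·(-4) − (-20)·33] + [(-20)·25 − 37·(-4)] + [37·47 − 43·25] + [43·33 − (-1)·47]| = 2442, so the area is 1221.
The number of boundary lattice points is Σ gcd(|Δx|,|Δy|) = gcd(19,37) + gcd(57,29) + gcd(6,22) + gcd(44,14) = 1+1+2+2 = 6.
By Pick's theorem A = I + B/2 − 1, so I = 1221 − 6/2 + 1 = 1219.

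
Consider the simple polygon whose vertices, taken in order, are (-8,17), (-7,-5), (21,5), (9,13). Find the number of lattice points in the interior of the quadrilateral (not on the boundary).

354

The shoelace formula gives twice the area as |((-8)·(-5) − (-7)·17) + ((-7)·5 − 21·(-5)) + (21·13 − 9·5) + (9·17 − (-8)·13)| = 714, so the area is 357.
The number of boundary lattice points is Σ gcd(|Δx|,|Δy|) = gcd(1,22) + gcd(28,10) + gcd(12,8) + gcd(17,4) = 1+2+4+1 = 8.
By Pick's theorem A = I + B/2 − 1, so I = 357 − 8/2 + 1 = 354.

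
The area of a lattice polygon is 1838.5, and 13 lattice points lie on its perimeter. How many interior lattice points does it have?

From Pick's theorem, I = A − B/2 + 1 = 1838.5 − 13/2 + 1 = 1833.

1833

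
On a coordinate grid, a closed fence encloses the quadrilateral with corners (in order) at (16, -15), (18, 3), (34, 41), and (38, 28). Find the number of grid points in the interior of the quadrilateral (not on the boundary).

333

Using the shoelace formula, 2A = |[16·3 − 18·(-15)] + [18·41 − 34·3] + [34·28 − 38·41] + [38·(-15) − 16·28]| = 670, so the area is 335.
Summing gcd(|Δx|,|Δy|) over the edges gives the boundary count: gcd(2,18) + gcd(16,38) + gcd(4,13) + gcd(22,43) = 2+2+1+1 = 6.
Pick's theorem gives I = A − B/2 + 1 = 335 − 6/2 + 1 = 333.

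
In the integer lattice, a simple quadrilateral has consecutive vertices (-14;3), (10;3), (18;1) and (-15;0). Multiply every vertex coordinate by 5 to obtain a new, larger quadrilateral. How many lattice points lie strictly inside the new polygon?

By the shoelace formula, twice the signed area is |[(-14)·3 − 10·3] + [10·1 − 18·3] + [18·0 − (-15)·1] + [(-15)·3 − (-14)·0]| = 146, so the area is 73.
Summing gcd(|Δx|,|Δy|) over the edges gives the boundary count: gcd(24,0) + gcd(8,2) + gcd(33,1) + gcd(1,3) = 24+2+1+1 = 28.
Scaling by 5 multiplies the area by 5² = 25 (so the new area is 1825) and multiplies the boundary lattice-point count by 5, giving 140.
By Pick's theorem, the interior count of the dilated polygon is 1825 − 140/2 + 1 = 1756.

1756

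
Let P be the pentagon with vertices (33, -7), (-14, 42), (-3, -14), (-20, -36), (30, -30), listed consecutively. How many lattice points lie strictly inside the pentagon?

The shoelace formula gives twice the area as |[33·42 − (-14)·(-7)] + [(-14)·(-14) − (-3)·42] + [(-3)·(-36) − (-20)·(-14)] + [(-20)·(-30) − 30·(-36)] + [30·(-7) − 33·(-30)]| = 3898, so the area is 1949.
Summing gcd(|Δx|,|Δy|) over the edges gives the boundary count: gcd(47,49) + gcd(11,56) + gcd(17,22) + gcd(50,6) + gcd(3,23) = 1+1+1+2+1 = 6.
By Pick's theorem A = I + B/2 − 1, so I = 1949 − 6/2 + 1 = 1947.

1947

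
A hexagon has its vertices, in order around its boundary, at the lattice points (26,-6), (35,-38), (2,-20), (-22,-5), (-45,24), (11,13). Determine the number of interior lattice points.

By the shoelace formula, twice the signed area is |(26·(-38) − 35·(-6)) + (35·(-20) − 2·(-38)) + (2·(-5) − (-22)·(-20)) + ((-22)·24 − (-45)·(-5)) + ((-45)·13 − 11·24) + (11·(-6) − 26·13)| = 3858, so the area is 1929.
Summing gcd(|Δx|,|Δy|) over the edges gives the boundary count: gcd(9,32) + gcd(33,18) + gcd(24,15) + gcd(23,29) + gcd(56,11) + gcd(15,19) = 1+3+3+1+1+1 = 10.
Pick's theorem gives I = A − B/2 + 1 = 1929 − 10/2 + 1 = 1925.

1925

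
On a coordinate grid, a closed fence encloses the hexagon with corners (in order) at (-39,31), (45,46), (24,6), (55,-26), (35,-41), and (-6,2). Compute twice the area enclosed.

6606

By the shoelace formula, twice the signed area is |((-39)·46 − 45·31) + (45·6 − 24·46) + (24·(-26) − 55·6) + (55·(-41) − 35·(-26)) + (35·2 − (-6)·(-41)) + ((-6)·31 − (-39)·2)| = 6606, so the area is 3303.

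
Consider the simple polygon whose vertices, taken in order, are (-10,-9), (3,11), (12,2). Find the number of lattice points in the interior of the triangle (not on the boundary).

139

By the shoelace formula, twice the signed area is |((-10)·11 − 3·(-9)) + (3·2 − 12·11) + (12·(-9) − (-10)·2)| = 297, so the area is 148.5.
The number of boundary lattice points is Σ gcd(|Δx|,|Δy|) = gcd(13,20) + gcd(9,9) + gcd(22,11) = 1+9+11 = 21.
By Pick's theorem A = I + B/2 − 1, so I = 148.5 − 21/2 + 1 = 139.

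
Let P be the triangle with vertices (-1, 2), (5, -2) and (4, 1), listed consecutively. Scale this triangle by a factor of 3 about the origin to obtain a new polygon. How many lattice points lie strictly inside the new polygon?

58

The shoelace formula gives twice the area as |((-1)·(-2) − 5·2) + (5·1 − 4·(-2)) + (4·2 − (-1)·1)| = 14, so the area is 7.
Summing gcd(|Δx|,|Δy|) over the edges gives the boundary count: gcd(6,4) + gcd(1,3) + gcd(5,1) = 2+1+1 = 4.
Scaling by 3 multiplies the area by 3² = 9 (so the new area is 63) and multiplies the boundary lattice-point count by 3, giving 12.
By Pick's theorem, the interior count of the dilated polygon is 63 − 12/2 + 1 = 58.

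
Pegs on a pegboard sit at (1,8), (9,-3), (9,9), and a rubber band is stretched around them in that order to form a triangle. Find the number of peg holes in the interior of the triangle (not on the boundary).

The shoelace formula gives twice the area as |[1·(-3) − 9·8] + [9·9 − 9·(-3)] + [9·8 − 1·9]| = 96, so the area is 48.
Along each edge there are gcd(|Δx|,|Δy|)+1 lattice points, so counting each shared vertex once the boundary has gcd(8,11) + gcd(0,12) + gcd(8,1) = 1+12+1 = 14.
Pick's theorem gives I = A − B/2 + 1 = 48 − 14/2 + 1 = 42.

42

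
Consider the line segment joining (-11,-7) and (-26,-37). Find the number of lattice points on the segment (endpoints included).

The number of lattice points on a segment between lattice points is gcd(|Δx|,|Δy|) + 1 = gcd(15,30) + 1 = 15 + 1 = 16.

16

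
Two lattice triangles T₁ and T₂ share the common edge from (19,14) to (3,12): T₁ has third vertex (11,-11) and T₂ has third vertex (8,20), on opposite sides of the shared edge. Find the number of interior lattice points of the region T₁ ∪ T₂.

The union is the simple quadrilateral with vertices (19,14), (11,-11), (3,12), (8,20) in order.
By the shoelace formula, twice the signed area is |(19·(-11) − 11·14) + (11·12 − 3·(-11)) + (3·20 − 8·12) + (8·14 − 19·20)| = 502, so the area is 251.
Along each edge there are gcd(|Δx|,|Δy|)+1 lattice points, so counting each shared vertex once the boundary has gcd(8,25) + gcd(8,23) + gcd(5,8) + gcd(11,6) = 1+1+1+1 = 4.
By Pick's theorem I = A − B/2 + 1 = 251 − 4/2 + 1 = 250.

250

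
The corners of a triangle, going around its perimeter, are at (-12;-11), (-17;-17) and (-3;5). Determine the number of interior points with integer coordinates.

12

Using the shoelace formula, 2A = |[(-12)·(-17) − (-17)·(-11)] + [(-17)·5 − (-3)·(-17)] + [(-3)·(-11) − (-12)·5]| = 26, so the area is 13.
Summing gcd(|Δx|,|Δy|) over the edges gives the boundary count: gcd(5,6) + gcd(14,22) + gcd(9,16) = 1+2+1 = 4.
By Pick's theorem A = I + B/2 − 1, so I = 13 − 4/2 + 1 = 12.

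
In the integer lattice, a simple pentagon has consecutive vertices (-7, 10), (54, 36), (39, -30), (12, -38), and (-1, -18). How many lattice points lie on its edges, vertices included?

8

The number of boundary lattice points is Σ gcd(|Δx|,|Δy|) = gcd(61,26) + gcd(15,66) + gcd(27,8) + gcd(13,20) + gcd(6,28) = 1+3+1+1+2 = 8.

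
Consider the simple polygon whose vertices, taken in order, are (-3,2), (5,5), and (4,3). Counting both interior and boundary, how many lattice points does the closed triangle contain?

9

By the shoelace formula, twice the signed area is |((-3)·5 − 5·2) + (5·3 − 4·5) + (4·2 − (-3)·3)| = 13, so the area is 6.5.
Summing gcd(|Δx|,|Δy|) over the edges gives the boundary count: gcd(8,3) + gcd(1,2) + gcd(7,1) = 1+1+1 = 3.
Pick's theorem gives I = A − B/2 + 1 = 6.5 − 3/2 + 1 = 6, so the closed region contains I + B = 6 + 3 = 9 lattice points.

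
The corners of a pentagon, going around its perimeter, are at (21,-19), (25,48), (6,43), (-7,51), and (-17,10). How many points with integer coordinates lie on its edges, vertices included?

The number of boundary lattice points is Σ gcd(|Δx|,|Δy|) = gcd(4,67) + gcd(19,5) + gcd(13,8) + gcd(10,41) + gcd(38,29) = 1+1+1+1+1 = 5.

5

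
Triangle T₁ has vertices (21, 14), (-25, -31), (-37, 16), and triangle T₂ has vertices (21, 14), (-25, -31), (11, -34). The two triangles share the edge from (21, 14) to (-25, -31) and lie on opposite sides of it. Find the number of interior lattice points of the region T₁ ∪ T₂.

2227

The union is the simple quadrilateral with vertices (21, 14), (-37, 16), (-25, -31), (11, -34) in order.
By the shoelace formula, twice the signed area is |(21·16 − (-37)·14) + ((-37)·(-31) − (-25)·16) + ((-25)·(-34) − 11·(-31)) + (11·14 − 21·(-34))| = 4460, so the area is 2230.
Summing gcd(|Δx|,|Δy|) over the edges gives the boundary count: gcd(58,2) + gcd(12,47) + gcd(36,3) + gcd(10,48) = 2+1+3+2 = 8.
By Pick's theorem I = A − B/2 + 1 = 2230 − 8/2 + 1 = 2227.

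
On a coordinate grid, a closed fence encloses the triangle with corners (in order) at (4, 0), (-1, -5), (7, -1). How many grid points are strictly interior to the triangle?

6

By the shoelace formula, twice the signed area is |[4·(-5) − (-1)·0] + [(-1)·(-1) − 7·(-5)] + [7·0 − 4·(-1)]| = 20, so the area is 10.
Along each edge there are gcd(|Δx|,|Δy|)+1 lattice points, so counting each shared vertex once the boundary has gcd(5,5) + gcd(8,4) + gcd(3,1) = 5+4+1 = 10.
By Pick's theorem A = I + B/2 − 1, so I = 10 − 10/2 + 1 = 6.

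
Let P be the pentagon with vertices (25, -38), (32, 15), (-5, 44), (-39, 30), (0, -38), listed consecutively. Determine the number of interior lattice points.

Using the shoelace formula, 2A = |[25·15 − 32·(-38)] + [32·44 − (-5)·15] + [(-5)·30 − (-39)·44] + [(-39)·(-38) − 0·30] + [0·(-38) − 25·(-38)]| = 7072, so the area is 3536.
The number of boundary lattice points is Σ gcd(|Δx|,|Δy|) = gcd(7,53) + gcd(37,29) + gcd(34,14) + gcd(39,68) + gcd(25,0) = 1+1+2+1+25 = 30.
By Pick's theorem A = I + B/2 − 1, so I = 3536 − 30/2 + 1 = 3522.

3522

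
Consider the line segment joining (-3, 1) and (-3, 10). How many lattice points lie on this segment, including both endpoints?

10

The number of lattice points on a segment between lattice points is gcd(|Δx|,|Δy|) + 1 = gcd(0,9) + 1 = 9 + 1 = 10.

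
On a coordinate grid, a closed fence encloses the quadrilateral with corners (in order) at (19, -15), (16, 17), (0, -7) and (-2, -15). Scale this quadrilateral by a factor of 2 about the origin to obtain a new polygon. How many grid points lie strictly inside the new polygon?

1473

By the shoelace formula, twice the signed area is |[19·17 − 16·(-15)] + [16·(-7) − 0·17] + [0·(-15) − (-2)·(-7)] + [(-2)·(-15) − 19·(-15)]| = 752, so the area is 376.
Along each edge there are gcd(|Δx|,|Δy|)+1 lattice points, so counting each shared vertex once the boundary has gcd(3,32) + gcd(16,24) + gcd(2,8) + gcd(21,0) = 1+8+2+21 = 32.
Scaling by 2 multiplies the area by 2² = 4 (so the new area is 1504) and multiplies the boundary lattice-point count by 2, giving 64.
By Pick's theorem, the interior count of the dilated polygon is 1504 − 64/2 + 1 = 1473.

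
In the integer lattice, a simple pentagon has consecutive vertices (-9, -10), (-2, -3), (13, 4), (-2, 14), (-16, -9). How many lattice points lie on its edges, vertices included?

The number of boundary lattice points is Σ gcd(|Δx|,|Δy|) = gcd(7,7) + gcd(15,7) + gcd(15,10) + gcd(14,23) + gcd(7,1) = 7+1+5+1+1 = 15.

15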